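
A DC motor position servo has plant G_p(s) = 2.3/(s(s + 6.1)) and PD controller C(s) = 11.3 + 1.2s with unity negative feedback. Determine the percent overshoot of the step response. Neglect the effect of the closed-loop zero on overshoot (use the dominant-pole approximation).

Forward path: (11.3 + 1.2s)·2.3/(s(s+6.1)). The closed-loop characteristic equation is s² + (6.1 + 2.3·1.2)s + 2.3·11.3 = 0.
That is s² + 8.86s + 25.99 = 0, so ω_n = 5.098 rad/s and ζ = 8.86/(2·5.098) = 0.869.
%OS = 100·exp(−πζ/√(1−ζ²)) = 0.402%.

0.402%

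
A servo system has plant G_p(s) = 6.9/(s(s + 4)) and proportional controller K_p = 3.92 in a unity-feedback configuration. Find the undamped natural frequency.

With unity feedback the closed-loop characteristic equation is s² + 4s + 3.92·6.9 = s² + 4s + 27.05 = 0.
So ω_n² = 27.05 ⇒ ω_n = 5.201 rad/s, and ζ = 4/(2ω_n) = 0.385.

ω_n = 5.2 rad/s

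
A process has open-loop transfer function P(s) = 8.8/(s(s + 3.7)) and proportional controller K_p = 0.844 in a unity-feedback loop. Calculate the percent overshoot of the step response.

The closed-loop denominator s² + 3.7s + 7.427 gives ω_n = √7.427 = 2.725 and ζ = 3.7/(2ω_n) = 0.6788.
%OS = 100·exp(−πζ/√(1−ζ²)) = 100·exp(−π·0.6788/√0.5392) = 5.48%.

5.48%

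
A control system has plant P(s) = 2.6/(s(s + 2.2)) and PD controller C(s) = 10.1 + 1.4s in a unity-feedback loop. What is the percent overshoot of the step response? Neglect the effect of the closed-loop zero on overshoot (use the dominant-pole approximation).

Forward path: (10.1 + 1.4s)·2.6/(s(s+2.2)). The closed-loop characteristic equation is s² + (2.2 + 2.6·1.4)s + 2.6·10.1 = 0.
That is s² + 5.84s + 26.26 = 0, so ω_n = 5.124 rad/s and ζ = 5.84/(2·5.124) = 0.5698.
%OS = 100·exp(−πζ/√(1−ζ²)) = 11.3%.

11.3%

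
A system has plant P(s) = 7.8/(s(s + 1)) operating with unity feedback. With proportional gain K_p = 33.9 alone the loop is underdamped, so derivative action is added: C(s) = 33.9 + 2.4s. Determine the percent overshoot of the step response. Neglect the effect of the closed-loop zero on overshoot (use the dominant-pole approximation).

Forward path: (33.9 + 2.4s)·7.8/(s(s+1)). The closed-loop characteristic equation is s² + (1 + 7.8·2.4)s + 7.8·33.9 = 0.
That is s² + 19.72s + 264.4 = 0, so ω_n = 16.26 rad/s and ζ = 19.72/(2·16.26) = 0.6064.
%OS = 100·exp(−πζ/√(1−ζ²)) = 9.11%.

9.11%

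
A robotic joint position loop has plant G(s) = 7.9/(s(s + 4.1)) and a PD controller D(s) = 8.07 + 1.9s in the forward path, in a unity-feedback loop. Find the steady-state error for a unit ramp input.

0.0643

The loop has one pole at the origin (type 1). Velocity error constant K_v = lim_{s→0} s·D(s)G(s) = 8.07·7.9/4.1 = 15.55.
Steady-state error to a unit ramp: e_ss = 1/K_v = 0.0643.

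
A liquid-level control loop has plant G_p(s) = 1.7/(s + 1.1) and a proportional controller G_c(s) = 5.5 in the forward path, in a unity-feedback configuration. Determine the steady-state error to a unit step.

The loop is type 0. Static position error constant K_pos = G_c(0)·G_p(0) = 5.5·1.545 = 8.5.
Steady-state error to a unit step: e_ss = 1/(1+K_pos) = 1/9.5 = 0.105.

0.105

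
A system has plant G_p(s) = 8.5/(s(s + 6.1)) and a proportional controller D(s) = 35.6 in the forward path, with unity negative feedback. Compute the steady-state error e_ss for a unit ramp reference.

The loop has one pole at the origin (type 1). Velocity error constant K_v = lim_{s→0} s·D(s)G_p(s) = 35.6·8.5/6.1 = 49.61.
Steady-state error to a unit ramp: e_ss = 1/K_v = 0.0202.

0.0202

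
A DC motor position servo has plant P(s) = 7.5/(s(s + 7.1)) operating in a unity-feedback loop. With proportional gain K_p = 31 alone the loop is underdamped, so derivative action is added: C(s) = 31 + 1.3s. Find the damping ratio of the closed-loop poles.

Forward path: (31 + 1.3s)·7.5/(s(s+7.1)). The closed-loop characteristic equation is s² + (7.1 + 7.5·1.3)s + 7.5·31 = 0.
That is s² + 16.85s + 232.5 = 0, so ω_n = 15.25 rad/s and ζ = 16.85/(2·15.25) = 0.5525.

ζ = 0.553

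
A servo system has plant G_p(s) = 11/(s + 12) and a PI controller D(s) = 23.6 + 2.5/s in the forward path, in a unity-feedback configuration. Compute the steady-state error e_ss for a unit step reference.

The open loop D(s)G_p(s) has a pole at the origin (type 1), so the static position error constant is infinite and e_ss = 1/(1+∞) = 0.

0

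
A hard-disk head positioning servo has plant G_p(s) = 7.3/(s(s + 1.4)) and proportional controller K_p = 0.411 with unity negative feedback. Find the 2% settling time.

T_s ≈ 5.71 s

The closed-loop denominator s² + 1.4s + 3 gives ω_n = √3 = 1.732 and ζ = 1.4/(2ω_n) = 0.4041.
2% settling time T_s ≈ 4/(ζω_n) = 4/0.7 = 5.71 s.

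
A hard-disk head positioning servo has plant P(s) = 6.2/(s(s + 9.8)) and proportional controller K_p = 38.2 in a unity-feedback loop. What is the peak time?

Closed-loop characteristic equation: s² + 9.8s + 236.8 = 0, so ω_n = 15.39 rad/s and ζ = 9.8/(2·15.39) = 0.3184.
Damped frequency ω_d = ω_n√(1−ζ²) = 14.59 rad/s, so peak time T_p = π/ω_d = 0.215 s.

T_p = 0.215 s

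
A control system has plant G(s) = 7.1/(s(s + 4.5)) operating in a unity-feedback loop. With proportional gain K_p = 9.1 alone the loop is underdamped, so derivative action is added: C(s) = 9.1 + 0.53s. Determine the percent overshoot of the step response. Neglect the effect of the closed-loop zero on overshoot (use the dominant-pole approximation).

15.2%

Forward path: (9.1 + 0.53s)·7.1/(s(s+4.5)). The closed-loop characteristic equation is s² + (4.5 + 7.1·0.53)s + 7.1·9.1 = 0.
That is s² + 8.263s + 64.61 = 0, so ω_n = 8.038 rad/s and ζ = 8.263/(2·8.038) = 0.514.
%OS = 100·exp(−πζ/√(1−ζ²)) = 15.2%.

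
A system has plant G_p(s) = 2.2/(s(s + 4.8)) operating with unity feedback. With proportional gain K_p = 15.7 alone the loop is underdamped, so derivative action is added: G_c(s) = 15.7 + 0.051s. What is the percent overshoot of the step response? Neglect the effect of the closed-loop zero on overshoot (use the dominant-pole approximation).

Forward path: (15.7 + 0.051s)·2.2/(s(s+4.8)). The closed-loop characteristic equation is s² + (4.8 + 2.2·0.051)s + 2.2·15.7 = 0.
That is s² + 4.912s + 34.54 = 0, so ω_n = 5.877 rad/s and ζ = 4.912/(2·5.877) = 0.4179.
%OS = 100·exp(−πζ/√(1−ζ²)) = 23.6%.

23.6%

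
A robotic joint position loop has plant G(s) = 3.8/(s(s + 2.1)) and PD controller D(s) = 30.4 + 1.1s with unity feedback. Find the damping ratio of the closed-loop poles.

ζ = 0.292

Forward path: (30.4 + 1.1s)·3.8/(s(s+2.1)). The closed-loop characteristic equation is s² + (2.1 + 3.8·1.1)s + 3.8·30.4 = 0.
That is s² + 6.28s + 115.5 = 0, so ω_n = 10.75 rad/s and ζ = 6.28/(2·10.75) = 0.2921.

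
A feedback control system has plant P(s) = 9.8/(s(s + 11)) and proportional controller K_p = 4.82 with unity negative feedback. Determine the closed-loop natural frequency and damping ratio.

With unity feedback the closed-loop characteristic equation is s² + 11s + 4.82·9.8 = s² + 11s + 47.24 = 0.
Matching s² + 2ζω_n s + ω_n²: ω_n = √47.24 = 6.873 rad/s and 2ζω_n = 11, so ζ = 11/(2·6.873) = 0.8.

ω_n = 6.87 rad/s, ζ = 0.8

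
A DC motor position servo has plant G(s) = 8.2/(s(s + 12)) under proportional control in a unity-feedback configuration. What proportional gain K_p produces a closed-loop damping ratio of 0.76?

K_p = 7.6

Closed-loop characteristic equation: s² + 12s + K_p·8.2 = 0.
So ω_n = √(8.2K_p) and 2ζω_n = 12, giving ζ = 12/(2√(8.2K_p)).
Setting ζ = 0.76: √(8.2K_p) = 12/(2·0.76) = 7.895, so K_p = 62.33/8.2 = 7.6.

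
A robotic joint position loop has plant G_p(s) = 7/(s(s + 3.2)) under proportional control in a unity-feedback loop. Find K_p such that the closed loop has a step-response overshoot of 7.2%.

K_p = 0.887

From %OS = 100·exp(−πζ/√(1−ζ²)) = 7.2%, ζ = −ln(0.072)/√(π²+ln²(0.072)) = 0.6421.
Characteristic equation s² + 3.2s + 7K_p = 0 gives ζ = 3.2/(2√(7K_p)).
Setting ζ = 0.6421: √(7K_p) = 3.2/(2·0.6421) = 2.492, so K_p = 6.21/7 = 0.887.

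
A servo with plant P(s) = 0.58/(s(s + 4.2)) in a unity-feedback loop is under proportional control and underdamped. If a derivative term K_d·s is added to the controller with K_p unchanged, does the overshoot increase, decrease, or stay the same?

The derivative term adds K·K_d to the s-coefficient of the characteristic equation, raising 2ζω_n while ω_n is unchanged; ζ increases, so overshoot decreases.

decrease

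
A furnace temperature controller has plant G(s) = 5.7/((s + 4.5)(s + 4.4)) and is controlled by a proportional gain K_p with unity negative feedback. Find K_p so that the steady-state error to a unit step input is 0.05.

K_p = 66

The loop is type 0, so e_ss(step) = 1/(1 + K_pos) with K_pos = K_p·G(0).
G(0) = 0.2879. Require 1/(1 + K_p·0.2879) = 0.05, so 1 + 0.2879·K_p = 20.
K_p = (20 − 1)/0.2879 = 66.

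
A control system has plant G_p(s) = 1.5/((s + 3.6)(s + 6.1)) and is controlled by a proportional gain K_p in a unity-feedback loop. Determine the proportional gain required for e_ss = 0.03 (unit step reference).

The loop is type 0, so e_ss(step) = 1/(1 + K_pos) with K_pos = K_p·G_p(0).
G_p(0) = 0.06831. Require 1/(1 + K_p·0.06831) = 0.03, so 1 + 0.06831·K_p = 33.33.
K_p = (33.33 − 1)/0.06831 = 473.

K_p = 473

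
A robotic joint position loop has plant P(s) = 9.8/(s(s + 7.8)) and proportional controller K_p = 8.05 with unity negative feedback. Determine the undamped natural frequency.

ω_n = 8.88 rad/s

The closed-loop denominator is s(s+7.8) + 8.05·9.8 = s² + 7.8s + 78.89.
So ω_n² = 78.89 ⇒ ω_n = 8.882 rad/s, and ζ = 7.8/(2ω_n) = 0.439.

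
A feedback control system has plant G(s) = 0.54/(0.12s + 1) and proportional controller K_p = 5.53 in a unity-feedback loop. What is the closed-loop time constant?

τ = 0.0301 s

Closed loop: T(s) = K_p·G/(1+K_p·G) = 2.986/(0.12s + 1 + 2.986), with pole at s = −(1 + 2.986)/0.12 = −33.22.
Closed-loop time constant τ = 1/33.22 = 0.0301 s.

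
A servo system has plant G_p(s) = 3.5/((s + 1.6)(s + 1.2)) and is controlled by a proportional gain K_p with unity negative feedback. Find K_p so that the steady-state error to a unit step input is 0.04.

K_p = 13.2

For a type-0 loop with proportional control, e_ss = 1/(1 + K_p·G_p(0)).
G_p(0) = 1.823. Require 1/(1 + K_p·1.823) = 0.04, so 1 + 1.823·K_p = 25.
K_p = (25 − 1)/1.823 = 13.2.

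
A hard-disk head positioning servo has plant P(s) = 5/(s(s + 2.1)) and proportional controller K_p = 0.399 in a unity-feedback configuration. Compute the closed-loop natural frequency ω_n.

The closed-loop denominator is s(s+2.1) + 0.399·5 = s² + 2.1s + 1.995.
Matching s² + 2ζω_n s + ω_n²: ω_n = √1.995 = 1.412 rad/s and 2ζω_n = 2.1, so ζ = 2.1/(2·1.412) = 0.743.

ω_n = 1.41 rad/s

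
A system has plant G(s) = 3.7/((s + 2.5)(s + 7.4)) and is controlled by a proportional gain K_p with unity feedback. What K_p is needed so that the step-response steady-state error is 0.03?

K_p = 162

The loop is type 0, so e_ss(step) = 1/(1 + K_pos) with K_pos = K_p·G(0).
G(0) = 0.2. Require 1/(1 + K_p·0.2) = 0.03, so 1 + 0.2·K_p = 33.33.
K_p = (33.33 − 1)/0.2 = 162.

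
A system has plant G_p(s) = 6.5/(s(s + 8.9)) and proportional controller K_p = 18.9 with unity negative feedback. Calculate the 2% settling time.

T_s ≈ 0.899 s

Closed-loop characteristic equation: s² + 8.9s + 122.8 = 0, so ω_n = 11.08 rad/s and ζ = 8.9/(2·11.08) = 0.4015.
2% settling time T_s ≈ 4/(ζω_n) = 4/4.45 = 0.899 s.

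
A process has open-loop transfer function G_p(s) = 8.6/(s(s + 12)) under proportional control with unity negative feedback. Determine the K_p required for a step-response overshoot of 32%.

From %OS = 100·exp(−πζ/√(1−ζ²)) = 32%, ζ = −ln(0.32)/√(π²+ln²(0.32)) = 0.341.
Characteristic equation s² + 12s + 8.6K_p = 0 gives ζ = 12/(2√(8.6K_p)).
Setting ζ = 0.341: √(8.6K_p) = 12/(2·0.341) = 17.6, so K_p = 309.7/8.6 = 36.

K_p = 36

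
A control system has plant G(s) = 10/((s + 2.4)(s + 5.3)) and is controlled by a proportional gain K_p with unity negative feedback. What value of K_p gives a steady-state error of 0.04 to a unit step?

For a type-0 loop with proportional control, e_ss = 1/(1 + K_p·G(0)).
G(0) = 0.7862. Require 1/(1 + K_p·0.7862) = 0.04, so 1 + 0.7862·K_p = 25.
K_p = (25 − 1)/0.7862 = 30.5.

K_p = 30.5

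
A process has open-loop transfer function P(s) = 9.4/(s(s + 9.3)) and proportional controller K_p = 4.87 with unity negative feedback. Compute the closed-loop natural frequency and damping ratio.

ω_n = 6.77 rad/s, ζ = 0.687

With unity feedback the closed-loop characteristic equation is s² + 9.3s + 4.87·9.4 = s² + 9.3s + 45.78 = 0.
Matching s² + 2ζω_n s + ω_n²: ω_n = √45.78 = 6.766 rad/s and 2ζω_n = 9.3, so ζ = 9.3/(2·6.766) = 0.687.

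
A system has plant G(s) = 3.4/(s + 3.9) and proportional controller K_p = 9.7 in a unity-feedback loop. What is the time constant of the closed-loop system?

Closed-loop transfer function: T(s) = K_p·G(s)/(1 + K_p·G(s)) = 32.98/(s + 3.9 + 32.98) = 32.98/(s + 36.88).
Time constant τ = 1/36.88 = 0.0271 s.

τ = 0.0271 s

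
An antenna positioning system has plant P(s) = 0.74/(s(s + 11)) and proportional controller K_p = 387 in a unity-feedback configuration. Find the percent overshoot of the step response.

34%

Closed-loop characteristic equation: s² + 11s + 286.4 = 0, so ω_n = 16.92 rad/s and ζ = 11/(2·16.92) = 0.325.
%OS = 100·exp(−πζ/√(1−ζ²)) = 100·exp(−π·0.325/√0.8944) = 34%.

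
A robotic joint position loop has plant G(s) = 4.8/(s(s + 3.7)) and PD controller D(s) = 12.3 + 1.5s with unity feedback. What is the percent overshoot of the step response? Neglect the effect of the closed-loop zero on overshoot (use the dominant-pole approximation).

Forward path: (12.3 + 1.5s)·4.8/(s(s+3.7)). The closed-loop characteristic equation is s² + (3.7 + 4.8·1.5)s + 4.8·12.3 = 0.
That is s² + 10.9s + 59.04 = 0, so ω_n = 7.684 rad/s and ζ = 10.9/(2·7.684) = 0.7093.
%OS = 100·exp(−πζ/√(1−ζ²)) = 4.24%.

4.24%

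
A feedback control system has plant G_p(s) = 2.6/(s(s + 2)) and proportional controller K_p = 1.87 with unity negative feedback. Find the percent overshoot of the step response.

20.2%

The closed-loop denominator s² + 2s + 4.862 gives ω_n = √4.862 = 2.205 and ζ = 2/(2ω_n) = 0.4535.
%OS = 100·exp(−πζ/√(1−ζ²)) = 100·exp(−π·0.4535/√0.7943) = 20.2%.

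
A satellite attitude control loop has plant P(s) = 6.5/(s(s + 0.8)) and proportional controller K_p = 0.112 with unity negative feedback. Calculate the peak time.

The closed-loop denominator s² + 0.8s + 0.728 gives ω_n = √0.728 = 0.8532 and ζ = 0.8/(2ω_n) = 0.4688.
Damped frequency ω_d = ω_n√(1−ζ²) = 0.7537 rad/s, so peak time T_p = π/ω_d = 4.17 s.

T_p = 4.17 s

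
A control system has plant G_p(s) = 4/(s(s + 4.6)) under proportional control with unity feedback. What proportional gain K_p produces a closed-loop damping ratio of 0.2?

K_p = 33.1

Closed-loop characteristic equation: s² + 4.6s + K_p·4 = 0.
So ω_n = √(4K_p) and 2ζω_n = 4.6, giving ζ = 4.6/(2√(4K_p)).
Setting ζ = 0.2: √(4K_p) = 4.6/(2·0.2) = 11.5, so K_p = 132.2/4 = 33.1.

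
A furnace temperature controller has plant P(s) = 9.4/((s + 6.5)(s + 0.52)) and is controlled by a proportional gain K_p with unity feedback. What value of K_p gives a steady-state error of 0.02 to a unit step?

For a type-0 loop with proportional control, e_ss = 1/(1 + K_p·P(0)).
P(0) = 2.781. Require 1/(1 + K_p·2.781) = 0.02, so 1 + 2.781·K_p = 50.
K_p = (50 − 1)/2.781 = 17.6.

K_p = 17.6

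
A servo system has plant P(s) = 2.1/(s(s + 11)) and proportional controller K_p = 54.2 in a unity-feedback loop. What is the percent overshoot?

Closed-loop characteristic equation: s² + 11s + 113.8 = 0, so ω_n = 10.67 rad/s and ζ = 11/(2·10.67) = 0.5155.
%OS = 100·exp(−πζ/√(1−ζ²)) = 100·exp(−π·0.5155/√0.7342) = 15.1%.

15.1%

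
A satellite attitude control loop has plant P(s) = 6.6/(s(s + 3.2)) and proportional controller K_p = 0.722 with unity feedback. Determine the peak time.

Closed-loop characteristic equation: s² + 3.2s + 4.765 = 0, so ω_n = 2.183 rad/s and ζ = 3.2/(2·2.183) = 0.733.
Damped frequency ω_d = ω_n√(1−ζ²) = 1.485 rad/s, so peak time T_p = π/ω_d = 2.12 s.

T_p = 2.12 s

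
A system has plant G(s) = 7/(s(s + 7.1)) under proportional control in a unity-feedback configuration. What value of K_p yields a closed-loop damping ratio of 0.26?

K_p = 26.6

Closed-loop characteristic equation: s² + 7.1s + K_p·7 = 0.
So ω_n = √(7K_p) and 2ζω_n = 7.1, giving ζ = 7.1/(2√(7K_p)).
Setting ζ = 0.26: √(7K_p) = 7.1/(2·0.26) = 13.65, so K_p = 186.4/7 = 26.6.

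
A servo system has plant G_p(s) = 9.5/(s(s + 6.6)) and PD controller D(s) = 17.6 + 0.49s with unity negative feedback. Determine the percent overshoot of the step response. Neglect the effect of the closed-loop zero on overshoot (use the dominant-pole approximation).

21.9%

Forward path: (17.6 + 0.49s)·9.5/(s(s+6.6)). The closed-loop characteristic equation is s² + (6.6 + 9.5·0.49)s + 9.5·17.6 = 0.
That is s² + 11.25s + 167.2 = 0, so ω_n = 12.93 rad/s and ζ = 11.25/(2·12.93) = 0.4352.
%OS = 100·exp(−πζ/√(1−ζ²)) = 21.9%.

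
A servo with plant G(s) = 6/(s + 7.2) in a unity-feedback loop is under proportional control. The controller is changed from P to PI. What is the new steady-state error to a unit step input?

The integrator makes K_pos = lim_{s→0} C(s)G(s) infinite, so e_ss = 1/(1+K_pos) = 0.

0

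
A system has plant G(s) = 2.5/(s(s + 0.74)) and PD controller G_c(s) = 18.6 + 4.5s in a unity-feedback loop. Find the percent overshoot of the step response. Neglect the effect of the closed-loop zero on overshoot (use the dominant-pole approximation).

Forward path: (18.6 + 4.5s)·2.5/(s(s+0.74)). The closed-loop characteristic equation is s² + (0.74 + 2.5·4.5)s + 2.5·18.6 = 0.
That is s² + 11.99s + 46.5 = 0, so ω_n = 6.819 rad/s and ζ = 11.99/(2·6.819) = 0.8791.
%OS = 100·exp(−πζ/√(1−ζ²)) = 0.304%.

0.304%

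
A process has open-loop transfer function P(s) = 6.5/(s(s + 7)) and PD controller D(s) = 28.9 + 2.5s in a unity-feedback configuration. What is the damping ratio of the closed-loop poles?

ζ = 0.848

Forward path: (28.9 + 2.5s)·6.5/(s(s+7)). The closed-loop characteristic equation is s² + (7 + 6.5·2.5)s + 6.5·28.9 = 0.
That is s² + 23.25s + 187.8 = 0, so ω_n = 13.71 rad/s and ζ = 23.25/(2·13.71) = 0.8482.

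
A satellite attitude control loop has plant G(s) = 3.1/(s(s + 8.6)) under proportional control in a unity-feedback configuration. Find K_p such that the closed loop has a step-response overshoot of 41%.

K_p = 80

From %OS = 100·exp(−πζ/√(1−ζ²)) = 41%, ζ = −ln(0.41)/√(π²+ln²(0.41)) = 0.273.
Characteristic equation s² + 8.6s + 3.1K_p = 0 gives ζ = 8.6/(2√(3.1K_p)).
Setting ζ = 0.273: √(3.1K_p) = 8.6/(2·0.273) = 15.75, so K_p = 248.1/3.1 = 80.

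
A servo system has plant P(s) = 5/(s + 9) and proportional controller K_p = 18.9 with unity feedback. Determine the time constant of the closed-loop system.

Closed-loop transfer function: T(s) = K_p·P(s)/(1 + K_p·P(s)) = 94.5/(s + 9 + 94.5) = 94.5/(s + 103.5).
Time constant τ = 1/103.5 = 0.00966 s.

τ = 0.00966 s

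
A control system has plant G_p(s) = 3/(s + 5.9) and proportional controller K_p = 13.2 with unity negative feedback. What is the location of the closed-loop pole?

s = -45.5

Closed-loop transfer function: T(s) = K_p·G_p(s)/(1 + K_p·G_p(s)) = 39.6/(s + 5.9 + 39.6) = 39.6/(s + 45.5).
The closed-loop pole is at s = −45.5.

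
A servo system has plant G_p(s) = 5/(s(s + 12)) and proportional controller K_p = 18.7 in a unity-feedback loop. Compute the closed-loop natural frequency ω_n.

The closed-loop denominator is s(s+12) + 18.7·5 = s² + 12s + 93.5.
Matching s² + 2ζω_n s + ω_n²: ω_n = √93.5 = 9.67 rad/s and 2ζω_n = 12, so ζ = 12/(2·9.67) = 0.621.

ω_n = 9.67 rad/s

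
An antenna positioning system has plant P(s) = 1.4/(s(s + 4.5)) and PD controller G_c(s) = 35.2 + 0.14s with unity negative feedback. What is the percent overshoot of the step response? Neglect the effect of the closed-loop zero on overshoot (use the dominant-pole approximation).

32.8%

Forward path: (35.2 + 0.14s)·1.4/(s(s+4.5)). The closed-loop characteristic equation is s² + (4.5 + 1.4·0.14)s + 1.4·35.2 = 0.
That is s² + 4.696s + 49.28 = 0, so ω_n = 7.02 rad/s and ζ = 4.696/(2·7.02) = 0.3345.
%OS = 100·exp(−πζ/√(1−ζ²)) = 32.8%.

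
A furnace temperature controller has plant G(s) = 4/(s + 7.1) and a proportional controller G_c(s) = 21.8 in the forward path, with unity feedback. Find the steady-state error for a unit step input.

The loop is type 0. Static position error constant K_pos = G_c(0)·G(0) = 21.8·0.5634 = 12.28.
Steady-state error to a unit step: e_ss = 1/(1+K_pos) = 1/13.28 = 0.0753.

0.0753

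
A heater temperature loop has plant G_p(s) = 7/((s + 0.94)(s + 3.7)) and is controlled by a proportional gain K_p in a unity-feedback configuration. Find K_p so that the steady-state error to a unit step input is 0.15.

Steady-state error for a unit step on this type-0 loop is 1/(1 + K_p·G_p(0)).
G_p(0) = 2.013. Require 1/(1 + K_p·2.013) = 0.15, so 1 + 2.013·K_p = 6.667.
K_p = (6.667 − 1)/2.013 = 2.82.

K_p = 2.82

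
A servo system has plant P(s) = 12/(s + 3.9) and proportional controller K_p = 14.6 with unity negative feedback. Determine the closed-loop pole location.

Closed-loop transfer function: T(s) = K_p·P(s)/(1 + K_p·P(s)) = 175.2/(s + 3.9 + 175.2) = 175.2/(s + 179.1).
The closed-loop pole is at s = −179.1.

s = -179.1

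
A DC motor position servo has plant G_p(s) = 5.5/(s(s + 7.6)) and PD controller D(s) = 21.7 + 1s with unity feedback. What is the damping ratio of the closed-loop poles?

ζ = 0.6

Forward path: (21.7 + 1s)·5.5/(s(s+7.6)). The closed-loop characteristic equation is s² + (7.6 + 5.5·1)s + 5.5·21.7 = 0.
That is s² + 13.1s + 119.3 = 0, so ω_n = 10.92 rad/s and ζ = 13.1/(2·10.92) = 0.5996.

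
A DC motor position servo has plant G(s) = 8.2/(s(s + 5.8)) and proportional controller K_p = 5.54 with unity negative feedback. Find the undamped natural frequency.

ω_n = 6.74 rad/s

With unity feedback the closed-loop characteristic equation is s² + 5.8s + 5.54·8.2 = s² + 5.8s + 45.43 = 0.
Matching s² + 2ζω_n s + ω_n²: ω_n = √45.43 = 6.74 rad/s and 2ζω_n = 5.8, so ζ = 5.8/(2·6.74) = 0.43.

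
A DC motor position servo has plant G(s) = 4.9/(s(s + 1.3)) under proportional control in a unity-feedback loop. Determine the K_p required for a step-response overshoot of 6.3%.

From %OS = 100·exp(−πζ/√(1−ζ²)) = 6.3%, ζ = −ln(0.063)/√(π²+ln²(0.063)) = 0.6606.
Characteristic equation s² + 1.3s + 4.9K_p = 0 gives ζ = 1.3/(2√(4.9K_p)).
Setting ζ = 0.6606: √(4.9K_p) = 1.3/(2·0.6606) = 0.9839, so K_p = 0.9681/4.9 = 0.198.

K_p = 0.198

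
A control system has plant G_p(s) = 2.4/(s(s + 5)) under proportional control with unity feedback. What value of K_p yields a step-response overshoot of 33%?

K_p = 23.5

From %OS = 100·exp(−πζ/√(1−ζ²)) = 33%, ζ = −ln(0.33)/√(π²+ln²(0.33)) = 0.3328.
Characteristic equation s² + 5s + 2.4K_p = 0 gives ζ = 5/(2√(2.4K_p)).
Setting ζ = 0.3328: √(2.4K_p) = 5/(2·0.3328) = 7.512, so K_p = 56.44/2.4 = 23.5.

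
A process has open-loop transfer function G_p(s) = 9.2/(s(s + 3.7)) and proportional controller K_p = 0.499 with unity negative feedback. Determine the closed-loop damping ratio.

With unity feedback the closed-loop characteristic equation is s² + 3.7s + 0.499·9.2 = s² + 3.7s + 4.591 = 0.
Matching s² + 2ζω_n s + ω_n²: ω_n = √4.591 = 2.143 rad/s and 2ζω_n = 3.7, so ζ = 3.7/(2·2.143) = 0.863.

ζ = 0.863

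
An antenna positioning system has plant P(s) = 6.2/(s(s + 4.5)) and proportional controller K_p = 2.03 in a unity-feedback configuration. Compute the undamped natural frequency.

ω_n = 3.55 rad/s

1 + K_p·P(s) = 0 gives s² + 4.5s + 12.59 = 0.
So ω_n² = 12.59 ⇒ ω_n = 3.548 rad/s, and ζ = 4.5/(2ω_n) = 0.634.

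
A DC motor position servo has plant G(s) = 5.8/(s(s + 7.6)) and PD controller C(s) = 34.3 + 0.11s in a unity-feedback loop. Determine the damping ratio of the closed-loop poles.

ζ = 0.292

Forward path: (34.3 + 0.11s)·5.8/(s(s+7.6)). The closed-loop characteristic equation is s² + (7.6 + 5.8·0.11)s + 5.8·34.3 = 0.
That is s² + 8.238s + 198.9 = 0, so ω_n = 14.1 rad/s and ζ = 8.238/(2·14.1) = 0.292.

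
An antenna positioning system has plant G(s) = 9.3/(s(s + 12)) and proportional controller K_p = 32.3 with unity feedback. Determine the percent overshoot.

31.4%

The closed-loop denominator s² + 12s + 300.4 gives ω_n = √300.4 = 17.33 and ζ = 12/(2ω_n) = 0.3462.
%OS = 100·exp(−πζ/√(1−ζ²)) = 100·exp(−π·0.3462/√0.8802) = 31.4%.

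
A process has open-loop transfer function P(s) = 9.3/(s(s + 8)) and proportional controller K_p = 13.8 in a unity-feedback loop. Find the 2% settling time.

T_s ≈ 1 s

From 1 + K_pP(s) = 0: s² + 8s + 128.3 = 0 ⇒ ω_n = 11.33, ζ = 0.3531.
2% settling time T_s ≈ 4/(ζω_n) = 4/4 = 1 s.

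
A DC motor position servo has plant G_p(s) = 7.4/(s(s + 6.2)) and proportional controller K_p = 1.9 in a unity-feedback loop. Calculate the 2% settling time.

Closed-loop characteristic equation: s² + 6.2s + 14.06 = 0, so ω_n = 3.75 rad/s and ζ = 6.2/(2·3.75) = 0.8267.
2% settling time T_s ≈ 4/(ζω_n) = 4/3.1 = 1.29 s.

T_s ≈ 1.29 s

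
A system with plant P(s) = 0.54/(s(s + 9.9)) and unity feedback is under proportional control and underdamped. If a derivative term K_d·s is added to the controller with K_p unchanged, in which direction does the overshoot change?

decrease

The derivative term adds K·K_d to the s-coefficient of the characteristic equation, raising 2ζω_n while ω_n is unchanged; ζ increases, so overshoot decreases.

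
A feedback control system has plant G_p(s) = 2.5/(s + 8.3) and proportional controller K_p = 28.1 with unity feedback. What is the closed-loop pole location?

Closed-loop transfer function: T(s) = K_p·G_p(s)/(1 + K_p·G_p(s)) = 70.25/(s + 8.3 + 70.25) = 70.25/(s + 78.55).
The closed-loop pole is at s = −78.55.

s = -78.55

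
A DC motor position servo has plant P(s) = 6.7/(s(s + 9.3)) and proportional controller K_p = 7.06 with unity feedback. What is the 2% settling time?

T_s ≈ 0.86 s

From 1 + K_pP(s) = 0: s² + 9.3s + 47.3 = 0 ⇒ ω_n = 6.878, ζ = 0.6761.
2% settling time T_s ≈ 4/(ζω_n) = 4/4.65 = 0.86 s.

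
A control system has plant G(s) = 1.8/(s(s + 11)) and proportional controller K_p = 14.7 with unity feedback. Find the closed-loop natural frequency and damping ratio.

ω_n = 5.14 rad/s, ζ = 1.07

1 + K_p·G(s) = 0 gives s² + 11s + 26.46 = 0.
Matching s² + 2ζω_n s + ω_n²: ω_n = √26.46 = 5.144 rad/s and 2ζω_n = 11, so ζ = 11/(2·5.144) = 1.07.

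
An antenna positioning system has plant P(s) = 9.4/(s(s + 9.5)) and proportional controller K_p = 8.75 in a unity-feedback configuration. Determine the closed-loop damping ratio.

ζ = 0.524

With unity feedback the closed-loop characteristic equation is s² + 9.5s + 8.75·9.4 = s² + 9.5s + 82.25 = 0.
So ω_n² = 82.25 ⇒ ω_n = 9.069 rad/s, and ζ = 9.5/(2ω_n) = 0.524.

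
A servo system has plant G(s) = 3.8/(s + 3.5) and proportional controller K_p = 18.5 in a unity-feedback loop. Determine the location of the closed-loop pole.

Closed-loop transfer function: T(s) = K_p·G(s)/(1 + K_p·G(s)) = 70.3/(s + 3.5 + 70.3) = 70.3/(s + 73.8).
The closed-loop pole is at s = −73.8.

s = -73.8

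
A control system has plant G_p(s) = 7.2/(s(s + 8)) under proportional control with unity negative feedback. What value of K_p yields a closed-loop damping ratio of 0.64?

Closed-loop characteristic equation: s² + 8s + K_p·7.2 = 0.
So ω_n = √(7.2K_p) and 2ζω_n = 8, giving ζ = 8/(2√(7.2K_p)).
Setting ζ = 0.64: √(7.2K_p) = 8/(2·0.64) = 6.25, so K_p = 39.06/7.2 = 5.43.

K_p = 5.43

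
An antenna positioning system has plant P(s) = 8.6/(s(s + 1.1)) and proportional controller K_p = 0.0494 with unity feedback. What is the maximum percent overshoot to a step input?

From 1 + K_pP(s) = 0: s² + 1.1s + 0.4248 = 0 ⇒ ω_n = 0.6518, ζ = 0.8438.
%OS = 100·exp(−πζ/√(1−ζ²)) = 100·exp(−π·0.8438/√0.288) = 0.715%.

0.715%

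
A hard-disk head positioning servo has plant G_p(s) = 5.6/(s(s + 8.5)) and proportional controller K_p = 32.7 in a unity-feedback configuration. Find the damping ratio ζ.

With unity feedback the closed-loop characteristic equation is s² + 8.5s + 32.7·5.6 = s² + 8.5s + 183.1 = 0.
Matching s² + 2ζω_n s + ω_n²: ω_n = √183.1 = 13.53 rad/s and 2ζω_n = 8.5, so ζ = 8.5/(2·13.53) = 0.314.

ζ = 0.314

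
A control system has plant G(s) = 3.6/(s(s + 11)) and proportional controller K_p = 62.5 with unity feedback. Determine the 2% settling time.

T_s ≈ 0.727 s

From 1 + K_pG(s) = 0: s² + 11s + 225 = 0 ⇒ ω_n = 15, ζ = 0.3667.
2% settling time T_s ≈ 4/(ζω_n) = 4/5.5 = 0.727 s.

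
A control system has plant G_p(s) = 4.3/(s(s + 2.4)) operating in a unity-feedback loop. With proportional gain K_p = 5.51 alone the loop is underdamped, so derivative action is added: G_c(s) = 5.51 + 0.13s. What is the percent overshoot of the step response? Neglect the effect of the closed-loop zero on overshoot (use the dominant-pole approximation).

36.7%

Forward path: (5.51 + 0.13s)·4.3/(s(s+2.4)). The closed-loop characteristic equation is s² + (2.4 + 4.3·0.13)s + 4.3·5.51 = 0.
That is s² + 2.959s + 23.69 = 0, so ω_n = 4.868 rad/s and ζ = 2.959/(2·4.868) = 0.304.
%OS = 100·exp(−πζ/√(1−ζ²)) = 36.7%.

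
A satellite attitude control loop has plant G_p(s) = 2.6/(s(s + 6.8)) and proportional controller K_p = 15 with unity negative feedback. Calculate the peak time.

The closed-loop denominator s² + 6.8s + 39 gives ω_n = √39 = 6.245 and ζ = 6.8/(2ω_n) = 0.5444.
Damped frequency ω_d = ω_n√(1−ζ²) = 5.238 rad/s, so peak time T_p = π/ω_d = 0.6 s.

T_p = 0.6 s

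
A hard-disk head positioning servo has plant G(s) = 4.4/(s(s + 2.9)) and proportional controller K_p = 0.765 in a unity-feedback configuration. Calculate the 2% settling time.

Closed-loop characteristic equation: s² + 2.9s + 3.366 = 0, so ω_n = 1.835 rad/s and ζ = 2.9/(2·1.835) = 0.7903.
2% settling time T_s ≈ 4/(ζω_n) = 4/1.45 = 2.76 s.

T_s ≈ 2.76 s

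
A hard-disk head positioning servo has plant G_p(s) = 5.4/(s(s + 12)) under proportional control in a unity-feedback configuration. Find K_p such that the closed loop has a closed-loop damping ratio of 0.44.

Closed-loop characteristic equation: s² + 12s + K_p·5.4 = 0.
So ω_n = √(5.4K_p) and 2ζω_n = 12, giving ζ = 12/(2√(5.4K_p)).
Setting ζ = 0.44: √(5.4K_p) = 12/(2·0.44) = 13.64, so K_p = 186/5.4 = 34.4.

K_p = 34.4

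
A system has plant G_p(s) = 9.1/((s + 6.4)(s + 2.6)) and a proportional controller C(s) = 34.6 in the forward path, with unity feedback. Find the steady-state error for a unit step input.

The loop is type 0. Static position error constant K_pos = C(0)·G_p(0) = 34.6·0.5469 = 18.92.
Steady-state error to a unit step: e_ss = 1/(1+K_pos) = 1/19.92 = 0.0502.

0.0502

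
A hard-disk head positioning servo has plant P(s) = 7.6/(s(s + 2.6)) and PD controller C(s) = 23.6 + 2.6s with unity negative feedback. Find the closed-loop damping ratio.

ζ = 0.835

Forward path: (23.6 + 2.6s)·7.6/(s(s+2.6)). The closed-loop characteristic equation is s² + (2.6 + 7.6·2.6)s + 7.6·23.6 = 0.
That is s² + 22.36s + 179.4 = 0, so ω_n = 13.39 rad/s and ζ = 22.36/(2·13.39) = 0.8348.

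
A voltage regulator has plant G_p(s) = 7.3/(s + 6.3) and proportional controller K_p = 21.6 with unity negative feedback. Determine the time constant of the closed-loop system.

τ = 0.0061 s

Closed-loop transfer function: T(s) = K_p·G_p(s)/(1 + K_p·G_p(s)) = 157.7/(s + 6.3 + 157.7) = 157.7/(s + 164).
Time constant τ = 1/164 = 0.0061 s.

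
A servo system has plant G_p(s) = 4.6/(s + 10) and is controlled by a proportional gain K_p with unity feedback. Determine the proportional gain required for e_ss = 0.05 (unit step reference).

K_p = 41.3

Steady-state error for a unit step on this type-0 loop is 1/(1 + K_p·G_p(0)).
G_p(0) = 0.46. Require 1/(1 + K_p·0.46) = 0.05, so 1 + 0.46·K_p = 20.
K_p = (20 − 1)/0.46 = 41.3.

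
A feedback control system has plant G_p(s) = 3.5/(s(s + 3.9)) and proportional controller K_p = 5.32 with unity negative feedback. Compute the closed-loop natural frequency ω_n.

ω_n = 4.32 rad/s

With unity feedback the closed-loop characteristic equation is s² + 3.9s + 5.32·3.5 = s² + 3.9s + 18.62 = 0.
So ω_n² = 18.62 ⇒ ω_n = 4.315 rad/s, and ζ = 3.9/(2ω_n) = 0.452.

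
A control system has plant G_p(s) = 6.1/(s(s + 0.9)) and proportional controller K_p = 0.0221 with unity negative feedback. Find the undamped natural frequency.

ω_n = 0.367 rad/s

With unity feedback the closed-loop characteristic equation is s² + 0.9s + 0.0221·6.1 = s² + 0.9s + 0.1348 = 0.
Matching s² + 2ζω_n s + ω_n²: ω_n = √0.1348 = 0.3672 rad/s and 2ζω_n = 0.9, so ζ = 0.9/(2·0.3672) = 1.23.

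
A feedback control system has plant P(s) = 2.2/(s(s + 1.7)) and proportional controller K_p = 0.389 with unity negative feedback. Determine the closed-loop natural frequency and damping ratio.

With unity feedback the closed-loop characteristic equation is s² + 1.7s + 0.389·2.2 = s² + 1.7s + 0.8558 = 0.
Matching s² + 2ζω_n s + ω_n²: ω_n = √0.8558 = 0.9251 rad/s and 2ζω_n = 1.7, so ζ = 1.7/(2·0.9251) = 0.919.

ω_n = 0.925 rad/s, ζ = 0.919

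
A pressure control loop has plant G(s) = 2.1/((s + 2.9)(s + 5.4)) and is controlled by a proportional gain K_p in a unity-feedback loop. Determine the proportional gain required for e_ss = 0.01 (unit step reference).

K_p = 738

For a type-0 loop with proportional control, e_ss = 1/(1 + K_p·G(0)).
G(0) = 0.1341. Require 1/(1 + K_p·0.1341) = 0.01, so 1 + 0.1341·K_p = 100.
K_p = (100 − 1)/0.1341 = 738.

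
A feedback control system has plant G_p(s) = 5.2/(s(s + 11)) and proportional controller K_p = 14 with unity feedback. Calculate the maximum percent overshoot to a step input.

7.07%

From 1 + K_pG_p(s) = 0: s² + 11s + 72.8 = 0 ⇒ ω_n = 8.532, ζ = 0.6446.
%OS = 100·exp(−πζ/√(1−ζ²)) = 100·exp(−π·0.6446/√0.5845) = 7.07%.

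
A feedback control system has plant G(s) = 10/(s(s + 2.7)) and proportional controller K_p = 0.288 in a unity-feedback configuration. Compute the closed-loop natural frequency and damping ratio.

With unity feedback the closed-loop characteristic equation is s² + 2.7s + 0.288·10 = s² + 2.7s + 2.88 = 0.
Matching s² + 2ζω_n s + ω_n²: ω_n = √2.88 = 1.697 rad/s and 2ζω_n = 2.7, so ζ = 2.7/(2·1.697) = 0.795.

ω_n = 1.7 rad/s, ζ = 0.795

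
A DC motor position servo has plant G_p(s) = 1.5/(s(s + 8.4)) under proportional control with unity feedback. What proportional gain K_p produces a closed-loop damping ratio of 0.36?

Closed-loop characteristic equation: s² + 8.4s + K_p·1.5 = 0.
So ω_n = √(1.5K_p) and 2ζω_n = 8.4, giving ζ = 8.4/(2√(1.5K_p)).
Setting ζ = 0.36: √(1.5K_p) = 8.4/(2·0.36) = 11.67, so K_p = 136.1/1.5 = 90.7.

K_p = 90.7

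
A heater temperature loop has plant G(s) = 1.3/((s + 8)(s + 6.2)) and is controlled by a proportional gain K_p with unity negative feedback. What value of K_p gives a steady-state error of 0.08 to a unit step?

K_p = 439

For a type-0 loop with proportional control, e_ss = 1/(1 + K_p·G(0)).
G(0) = 0.02621. Require 1/(1 + K_p·0.02621) = 0.08, so 1 + 0.02621·K_p = 12.5.
K_p = (12.5 − 1)/0.02621 = 439.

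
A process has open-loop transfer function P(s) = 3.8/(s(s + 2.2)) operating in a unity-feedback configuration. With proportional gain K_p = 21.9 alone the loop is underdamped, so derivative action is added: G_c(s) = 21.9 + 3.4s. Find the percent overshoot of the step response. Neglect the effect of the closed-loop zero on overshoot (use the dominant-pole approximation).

0.954%

Forward path: (21.9 + 3.4s)·3.8/(s(s+2.2)). The closed-loop characteristic equation is s² + (2.2 + 3.8·3.4)s + 3.8·21.9 = 0.
That is s² + 15.12s + 83.22 = 0, so ω_n = 9.122 rad/s and ζ = 15.12/(2·9.122) = 0.8287.
%OS = 100·exp(−πζ/√(1−ζ²)) = 0.954%.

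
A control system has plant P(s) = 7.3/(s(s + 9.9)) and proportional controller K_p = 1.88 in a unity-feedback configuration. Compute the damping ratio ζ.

1 + K_p·P(s) = 0 gives s² + 9.9s + 13.72 = 0.
So ω_n² = 13.72 ⇒ ω_n = 3.705 rad/s, and ζ = 9.9/(2ω_n) = 1.34.

ζ = 1.34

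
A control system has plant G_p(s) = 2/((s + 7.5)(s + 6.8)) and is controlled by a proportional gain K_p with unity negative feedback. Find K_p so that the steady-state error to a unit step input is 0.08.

For a type-0 loop with proportional control, e_ss = 1/(1 + K_p·G_p(0)).
G_p(0) = 0.03922. Require 1/(1 + K_p·0.03922) = 0.08, so 1 + 0.03922·K_p = 12.5.
K_p = (12.5 − 1)/0.03922 = 293.

K_p = 293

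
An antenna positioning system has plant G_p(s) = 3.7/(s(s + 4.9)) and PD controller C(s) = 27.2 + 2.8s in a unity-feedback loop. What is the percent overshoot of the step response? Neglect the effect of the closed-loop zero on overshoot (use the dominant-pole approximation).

2.52%

Forward path: (27.2 + 2.8s)·3.7/(s(s+4.9)). The closed-loop characteristic equation is s² + (4.9 + 3.7·2.8)s + 3.7·27.2 = 0.
That is s² + 15.26s + 100.6 = 0, so ω_n = 10.03 rad/s and ζ = 15.26/(2·10.03) = 0.7606.
%OS = 100·exp(−πζ/√(1−ζ²)) = 2.52%.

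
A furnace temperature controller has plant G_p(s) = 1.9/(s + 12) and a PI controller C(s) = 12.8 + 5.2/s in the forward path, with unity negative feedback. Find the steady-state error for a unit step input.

The open loop C(s)G_p(s) has a pole at the origin (type 1), so the static position error constant is infinite and e_ss = 1/(1+∞) = 0.

0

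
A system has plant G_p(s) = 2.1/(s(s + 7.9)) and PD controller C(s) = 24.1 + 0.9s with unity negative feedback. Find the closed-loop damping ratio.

Forward path: (24.1 + 0.9s)·2.1/(s(s+7.9)). The closed-loop characteristic equation is s² + (7.9 + 2.1·0.9)s + 2.1·24.1 = 0.
That is s² + 9.79s + 50.61 = 0, so ω_n = 7.114 rad/s and ζ = 9.79/(2·7.114) = 0.6881.

ζ = 0.688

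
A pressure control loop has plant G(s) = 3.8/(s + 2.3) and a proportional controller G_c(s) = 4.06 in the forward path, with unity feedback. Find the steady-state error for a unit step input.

The loop is type 0. Static position error constant K_pos = G_c(0)·G(0) = 4.06·1.652 = 6.708.
Steady-state error to a unit step: e_ss = 1/(1+K_pos) = 1/7.708 = 0.13.

0.13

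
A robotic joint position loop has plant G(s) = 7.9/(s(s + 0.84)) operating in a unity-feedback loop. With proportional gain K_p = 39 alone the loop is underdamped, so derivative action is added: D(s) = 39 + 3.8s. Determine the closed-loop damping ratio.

ζ = 0.879

Forward path: (39 + 3.8s)·7.9/(s(s+0.84)). The closed-loop characteristic equation is s² + (0.84 + 7.9·3.8)s + 7.9·39 = 0.
That is s² + 30.86s + 308.1 = 0, so ω_n = 17.55 rad/s and ζ = 30.86/(2·17.55) = 0.8791.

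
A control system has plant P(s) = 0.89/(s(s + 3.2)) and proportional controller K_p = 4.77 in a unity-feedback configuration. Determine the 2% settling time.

Closed-loop characteristic equation: s² + 3.2s + 4.245 = 0, so ω_n = 2.06 rad/s and ζ = 3.2/(2·2.06) = 0.7765.
2% settling time T_s ≈ 4/(ζω_n) = 4/1.6 = 2.5 s.

T_s ≈ 2.5 s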